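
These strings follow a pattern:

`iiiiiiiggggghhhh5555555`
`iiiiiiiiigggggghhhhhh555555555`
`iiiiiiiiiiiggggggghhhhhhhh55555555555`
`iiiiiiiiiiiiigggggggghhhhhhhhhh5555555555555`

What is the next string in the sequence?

iiiiiiiiiiiiiiiggggggggghhhhhhhhhhhh555555555555555

Each string has the form i^{2n+3} g^{n+3} h^{2n} 5^{2n+3}, where the shown terms are n = 2, 3, 4, 5.
Setting n = 6 gives 15, 9, 12, 15 characters in each block.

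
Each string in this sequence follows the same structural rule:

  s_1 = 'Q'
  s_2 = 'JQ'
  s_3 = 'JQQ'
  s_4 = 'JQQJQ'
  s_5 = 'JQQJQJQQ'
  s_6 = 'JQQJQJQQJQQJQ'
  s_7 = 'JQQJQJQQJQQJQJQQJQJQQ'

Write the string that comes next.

JQQJQJQQJQQJQJQQJQJQQJQQJQJQQJQQJQ

Each term (from the third on) is the previous term followed by the one before it: term 3 = JQ·Q = JQQ.
The next term joins JQQJQJQQJQQJQJQQJQJQQ and JQQJQJQQJQQJQ.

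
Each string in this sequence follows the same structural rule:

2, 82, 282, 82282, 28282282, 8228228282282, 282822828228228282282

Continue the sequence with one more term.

This is a Fibonacci-style word recurrence s(k) = s(k−2)·s(k−1): e.g. 2·82 = 282.
Continuing: 8228228282282 · 282822828228228282282 gives term 8.

8228228282282282822828228228282282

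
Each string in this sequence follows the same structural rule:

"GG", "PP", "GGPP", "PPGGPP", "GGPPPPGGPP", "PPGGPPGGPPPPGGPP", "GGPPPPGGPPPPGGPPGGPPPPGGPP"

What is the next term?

PPGGPPGGPPPPGGPPGGPPPPGGPPPPGGPPGGPPPPGGPP

This is a Fibonacci-style word recurrence s(k) = s(k−2)·s(k−1): e.g. GG·PP = GGPP.
Continuing: PPGGPPGGPPPPGGPP · GGPPPPGGPPPPGGPPGGPPPPGGPP gives term 8.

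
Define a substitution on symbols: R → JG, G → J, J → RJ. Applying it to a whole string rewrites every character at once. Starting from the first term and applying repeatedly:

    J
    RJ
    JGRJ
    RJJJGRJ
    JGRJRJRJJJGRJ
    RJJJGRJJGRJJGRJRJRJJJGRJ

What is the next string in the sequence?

Replace each of the 24 characters of RJJJGRJJGRJJGRJRJRJJJGRJ in place — JG RJ RJ RJ J JG RJ RJ J JG RJ RJ J JG RJ JG RJ JG RJ RJ RJ J JG RJ — and concatenate.

JGRJRJRJJJGRJRJJJGRJRJJJGRJJGRJJGRJRJRJJJGRJ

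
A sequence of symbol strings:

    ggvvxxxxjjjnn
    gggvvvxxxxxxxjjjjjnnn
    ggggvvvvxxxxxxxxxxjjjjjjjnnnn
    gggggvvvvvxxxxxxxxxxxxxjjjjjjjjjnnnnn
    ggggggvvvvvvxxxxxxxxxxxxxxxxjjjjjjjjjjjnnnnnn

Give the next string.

gggggggvvvvvvvxxxxxxxxxxxxxxxxxxxjjjjjjjjjjjjjnnnnnnn

Each string has the form g^{n} v^{n} x^{3n-2} j^{2n-1} n^{n}, where the shown terms are n = 2, 3, 4, 5, 6.
Setting n = 7 gives 7, 7, 19, 13, 7 characters in each block.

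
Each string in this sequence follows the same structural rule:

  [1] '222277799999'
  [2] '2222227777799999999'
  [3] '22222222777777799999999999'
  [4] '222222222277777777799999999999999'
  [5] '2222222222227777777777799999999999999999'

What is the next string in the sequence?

Each string has the form 2^{2n+2} 7^{2n+1} 9^{3n+2} (n = 1, 2, …).
At n = 6 the blocks have lengths 14, 13, 20.

22222222222222777777777777799999999999999999999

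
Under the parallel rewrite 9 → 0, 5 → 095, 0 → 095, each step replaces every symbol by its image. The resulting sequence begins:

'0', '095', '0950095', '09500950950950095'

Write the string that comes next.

09500950950950095095009509500950950950095

Applying the rule to each of the 17 symbols of 09500950950950095 gives the pieces 095 0 095 095 095 0 095 095 0 095 095 0 095 095 095 0 095, which concatenate to the answer.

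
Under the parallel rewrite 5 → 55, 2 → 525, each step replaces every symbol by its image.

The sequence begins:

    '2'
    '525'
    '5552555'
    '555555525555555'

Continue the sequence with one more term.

5555555555555552555555555555555

φ(555555525555555) expands symbol-by-symbol to 55 55 55 55 55 55 55 525 55 55 55 55 55 55 55; joining the 15 pieces gives the next term.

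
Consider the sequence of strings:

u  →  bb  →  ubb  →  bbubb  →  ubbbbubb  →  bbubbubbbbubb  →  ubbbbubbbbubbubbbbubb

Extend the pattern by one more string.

bbubbubbbbubbubbbbubbbbubbubbbbubb

Each term (from the third on) is the two preceding terms concatenated in order: term 3 = u·bb = ubb.
Continuing: bbubbubbbbubb · ubbbbubbbbubbubbbbubb gives term 8.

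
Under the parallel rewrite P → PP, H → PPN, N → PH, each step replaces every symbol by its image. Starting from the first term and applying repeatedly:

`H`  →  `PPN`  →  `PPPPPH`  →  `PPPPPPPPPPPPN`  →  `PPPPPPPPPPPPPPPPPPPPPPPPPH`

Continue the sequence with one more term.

PPPPPPPPPPPPPPPPPPPPPPPPPPPPPPPPPPPPPPPPPPPPPPPPPPPPN

φ(PPPPPPPPPPPPPPPPPPPPPPPPPH) expands symbol-by-symbol to PP PP PP PP PP PP PP PP PP PP PP PP PP PP PP PP PP PP PP PP PP PP PP PP PP PPN; joining the 26 pieces gives the next term.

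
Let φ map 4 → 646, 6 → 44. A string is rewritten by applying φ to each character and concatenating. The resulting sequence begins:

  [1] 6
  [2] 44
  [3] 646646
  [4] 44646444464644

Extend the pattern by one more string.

64664644646446466466466464464644646646

Applying the rule to each of the 14 symbols of 44646444464644 gives the pieces 646 646 44 646 44 646 646 646 646 44 646 44 646 646, which concatenate to the answer.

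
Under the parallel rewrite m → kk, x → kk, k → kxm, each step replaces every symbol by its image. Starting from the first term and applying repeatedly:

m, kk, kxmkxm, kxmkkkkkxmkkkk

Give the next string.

Rewriting the 14 symbols of kxmkkkkkxmkkkk one by one yields kxm kk kk kxm kxm kxm kxm kxm kk kk kxm kxm kxm kxm; concatenated:

kxmkkkkkxmkxmkxmkxmkxmkkkkkxmkxmkxmkxm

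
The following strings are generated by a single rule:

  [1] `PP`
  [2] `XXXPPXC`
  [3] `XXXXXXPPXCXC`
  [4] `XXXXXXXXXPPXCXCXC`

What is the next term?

XXXXXXXXXXXXPPXCXCXCXC

Each term wraps the previous one in XXX on the left and XC on the right.
So the next term is XXX·XXXXXXXXXPPXCXCXC·XC.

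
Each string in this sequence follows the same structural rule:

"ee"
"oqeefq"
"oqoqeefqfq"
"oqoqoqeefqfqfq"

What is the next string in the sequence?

Each term wraps the previous one in oq on the left and fq on the right.
So the next term is oq·oqoqoqeefqfqfq·fq.

oqoqoqoqeefqfqfqfq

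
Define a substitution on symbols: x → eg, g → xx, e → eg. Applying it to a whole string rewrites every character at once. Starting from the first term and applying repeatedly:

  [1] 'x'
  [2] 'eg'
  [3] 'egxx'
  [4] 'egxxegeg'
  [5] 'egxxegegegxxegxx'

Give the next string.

Rewriting the 16 symbols of egxxegegegxxegxx one by one yields eg xx eg eg eg xx eg xx eg xx eg eg eg xx eg eg; concatenated:

egxxegegegxxegxxegxxegegegxxegeg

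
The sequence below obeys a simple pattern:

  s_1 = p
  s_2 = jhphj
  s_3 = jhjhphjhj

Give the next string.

Each term wraps the previous one in jh on the left and hj on the right.
One more step from jhjhphjhj gives the answer.

jhjhjhphjhjhj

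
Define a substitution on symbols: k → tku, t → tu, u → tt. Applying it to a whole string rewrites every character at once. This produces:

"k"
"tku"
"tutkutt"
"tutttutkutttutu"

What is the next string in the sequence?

Applying the rule to each of the 15 symbols of tutttutkutttutu gives the pieces tu tt tu tu tu tt tu tku tt tu tu tu tt tu tt, which concatenate to the answer.

tutttutututttutkutttutututttutt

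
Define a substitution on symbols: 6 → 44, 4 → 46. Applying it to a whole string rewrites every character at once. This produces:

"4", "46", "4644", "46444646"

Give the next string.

4644464646444644

Expanding 46444646: 4→46, 6→44, 4→46, 4→46, 4→46, 6→44, 4→46, 6→44. Concatenated: 46 44 46 46 46 44 46 44.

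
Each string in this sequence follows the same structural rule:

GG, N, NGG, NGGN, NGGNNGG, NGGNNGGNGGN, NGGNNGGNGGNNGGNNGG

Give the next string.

This is a Fibonacci-style word recurrence s(k) = s(k−1)·s(k−2): e.g. N·GG = NGG.
The next term joins NGGNNGGNGGNNGGNNGG and NGGNNGGNGGN.

NGGNNGGNGGNNGGNNGGNGGNNGGNGGN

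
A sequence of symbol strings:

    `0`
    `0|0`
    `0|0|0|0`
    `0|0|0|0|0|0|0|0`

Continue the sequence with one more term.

Every step duplicates the string with '|' between the halves.
Doubling 0|0|0|0|0|0|0|0 with '|' between the halves:

0|0|0|0|0|0|0|0|0|0|0|0|0|0|0|0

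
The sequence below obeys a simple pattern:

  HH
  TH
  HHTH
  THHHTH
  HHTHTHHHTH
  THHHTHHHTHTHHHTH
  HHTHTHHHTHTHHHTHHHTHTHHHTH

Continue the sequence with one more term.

THHHTHHHTHTHHHTHHHTHTHHHTHTHHHTHHHTHTHHHTH

Each term (from the third on) is the two preceding terms concatenated in order: term 3 = HH·TH = HHTH.
The next term joins THHHTHHHTHTHHHTH and HHTHTHHHTHTHHHTHHHTHTHHHTH.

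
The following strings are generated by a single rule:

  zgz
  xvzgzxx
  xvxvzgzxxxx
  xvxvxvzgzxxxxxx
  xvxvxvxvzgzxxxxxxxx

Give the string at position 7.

xvxvxvxvxvxvzgzxxxxxxxxxxxx

Each term wraps the previous one in xv on the left and xx on the right.
From xvxvxvxvzgzxxxxxxxx, 2 further steps: xvxvxvxvzgzxxxxxxxx → xvxvxvxvxvzgzxxxxxxxxxx → (answer).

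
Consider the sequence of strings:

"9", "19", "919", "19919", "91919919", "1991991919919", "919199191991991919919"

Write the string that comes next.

1991991919919919199191991991919919

From term 3 onward, concatenate the second-to-last term with the last: 9·19 = 919, 19·919 = 19919, …
The next term joins 1991991919919 and 919199191991991919919.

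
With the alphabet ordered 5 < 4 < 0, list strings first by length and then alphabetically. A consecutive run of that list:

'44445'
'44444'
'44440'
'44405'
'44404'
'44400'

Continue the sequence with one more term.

Find the rightmost character of 44400 below 0, bump it to the next letter, and reset everything to its right to 5.

44055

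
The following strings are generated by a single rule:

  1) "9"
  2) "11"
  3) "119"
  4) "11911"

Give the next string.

From term 3 onward, concatenate the last term with the second-to-last: 11·9 = 119, 119·11 = 11911, …
Continuing: 11911 · 119 gives term 5.

11911119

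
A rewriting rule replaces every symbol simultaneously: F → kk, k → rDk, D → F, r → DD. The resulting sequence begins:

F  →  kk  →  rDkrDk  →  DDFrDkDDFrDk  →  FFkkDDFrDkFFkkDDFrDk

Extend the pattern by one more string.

Applying the rule to each of the 20 symbols of FFkkDDFrDkFFkkDDFrDk gives the pieces kk kk rDk rDk F F kk DD F rDk kk kk rDk rDk F F kk DD F rDk, which concatenate to the answer.

kkkkrDkrDkFFkkDDFrDkkkkkrDkrDkFFkkDDFrDk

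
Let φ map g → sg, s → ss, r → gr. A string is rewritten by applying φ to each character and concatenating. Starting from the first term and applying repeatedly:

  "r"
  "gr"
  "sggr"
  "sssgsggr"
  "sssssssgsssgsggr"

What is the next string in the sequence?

Rewriting the 16 symbols of sssssssgsssgsggr one by one yields ss ss ss ss ss ss ss sg ss ss ss sg ss sg sg gr; concatenated:

sssssssssssssssgsssssssgsssgsggr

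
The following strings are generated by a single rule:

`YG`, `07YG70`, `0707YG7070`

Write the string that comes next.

Each term wraps the previous one in 07 on the left and 70 on the right.
Applying this once more to 0707YG7070:

070707YG707070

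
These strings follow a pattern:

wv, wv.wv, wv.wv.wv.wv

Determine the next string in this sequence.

Each string is two copies of the previous one joined by '.'.
So the next term is two copies of wv.wv.wv.wv with '.' between the halves.

wv.wv.wv.wv.wv.wv.wv.wv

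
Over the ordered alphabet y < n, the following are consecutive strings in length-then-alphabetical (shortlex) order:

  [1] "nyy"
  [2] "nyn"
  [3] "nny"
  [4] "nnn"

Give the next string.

yyyy

nnn is the last string of length 3, so the next is the first of length 4: y repeated 4 times.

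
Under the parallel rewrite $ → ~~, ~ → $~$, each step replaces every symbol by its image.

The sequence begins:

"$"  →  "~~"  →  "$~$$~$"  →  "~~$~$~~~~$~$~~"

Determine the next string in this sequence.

Rewriting the 14 symbols of ~~$~$~~~~$~$~~ one by one yields $~$ $~$ ~~ $~$ ~~ $~$ $~$ $~$ $~$ ~~ $~$ ~~ $~$ $~$; concatenated:

$~$$~$~~$~$~~$~$$~$$~$$~$~~$~$~~$~$$~$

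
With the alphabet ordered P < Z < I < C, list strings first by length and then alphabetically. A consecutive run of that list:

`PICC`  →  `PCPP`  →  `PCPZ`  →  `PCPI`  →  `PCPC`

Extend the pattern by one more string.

PCZP

The successor of PCPC increments the rightmost position that isn't already C and resets every position after it to P.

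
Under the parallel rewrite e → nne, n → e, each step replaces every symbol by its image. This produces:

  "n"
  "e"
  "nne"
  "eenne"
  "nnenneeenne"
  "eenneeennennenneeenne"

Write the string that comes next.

Replace each of the 21 characters of eenneeennennenneeenne in place — nne nne e e nne nne nne e e nne e e nne e e nne nne nne e e nne — and concatenate.

nnenneeennennenneeenneeenneeennennenneeenne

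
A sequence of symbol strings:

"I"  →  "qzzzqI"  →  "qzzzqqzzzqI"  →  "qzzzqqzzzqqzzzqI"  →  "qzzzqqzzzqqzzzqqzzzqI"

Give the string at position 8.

Every step adds qzzzq at the front: s(k+1) = qzzzq·s(k).
From qzzzqqzzzqqzzzqqzzzqI, 3 further steps: qzzzqqzzzqqzzzqqzzzqI → qzzzqqzzzqqzzzqqzzzqqzzzqI → qzzzqqzzzqqzzzqqzzzqqzzzqqzzzqI → (answer).

qzzzqqzzzqqzzzqqzzzqqzzzqqzzzqqzzzqI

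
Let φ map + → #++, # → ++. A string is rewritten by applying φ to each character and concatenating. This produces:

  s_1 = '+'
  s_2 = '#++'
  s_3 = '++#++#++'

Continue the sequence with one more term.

#++#++++#++#++++#++#++

Rewriting each symbol of ++#++#++: +→#++, +→#++, #→++, +→#++, +→#++, #→++, +→#++, +→#++, which concatenates to #++ #++ ++ #++ #++ ++ #++ #++.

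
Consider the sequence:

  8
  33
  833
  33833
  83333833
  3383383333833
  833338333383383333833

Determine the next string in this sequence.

3383383333833833338333383383333833

Each term (from the third on) is the two preceding terms concatenated in order: term 3 = 8·33 = 833.
The next term joins 3383383333833 and 833338333383383333833.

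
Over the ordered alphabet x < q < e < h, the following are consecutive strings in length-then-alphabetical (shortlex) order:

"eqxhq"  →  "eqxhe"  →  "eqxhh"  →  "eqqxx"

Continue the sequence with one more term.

eqqxq

The successor of eqqxx increments the rightmost position that isn't already h and resets every position after it to x.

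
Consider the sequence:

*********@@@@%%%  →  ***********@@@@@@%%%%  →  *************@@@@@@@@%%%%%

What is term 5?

The n-th term is 2n+3 *'s then 2n-2 @'s then n %'s, where the shown terms are n = 3, 4, 5.
At n = 7 the blocks have lengths 17, 12, 7.

*****************@@@@@@@@@@@@%%%%%%%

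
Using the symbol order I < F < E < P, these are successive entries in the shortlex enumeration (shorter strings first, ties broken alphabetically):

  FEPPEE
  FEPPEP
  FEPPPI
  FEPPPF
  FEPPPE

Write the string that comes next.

Find the rightmost character of FEPPPE below P, bump it to the next letter, and reset everything to its right to I.

FEPPPP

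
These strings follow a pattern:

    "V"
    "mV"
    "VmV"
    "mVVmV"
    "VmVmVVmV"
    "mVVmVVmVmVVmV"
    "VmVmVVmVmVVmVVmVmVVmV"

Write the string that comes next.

mVVmVVmVmVVmVVmVmVVmVmVVmVVmVmVVmV

This is a Fibonacci-style word recurrence s(k) = s(k−2)·s(k−1): e.g. V·mV = VmV.
The next term joins mVVmVVmVmVVmV and VmVmVVmVmVVmVVmVmVVmV.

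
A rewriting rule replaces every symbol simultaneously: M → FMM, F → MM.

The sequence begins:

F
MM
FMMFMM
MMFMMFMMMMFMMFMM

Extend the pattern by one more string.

Applying the rule to each of the 16 symbols of MMFMMFMMMMFMMFMM gives the pieces FMM FMM MM FMM FMM MM FMM FMM FMM FMM MM FMM FMM MM FMM FMM, which concatenate to the answer.

FMMFMMMMFMMFMMMMFMMFMMFMMFMMMMFMMFMMMMFMMFMM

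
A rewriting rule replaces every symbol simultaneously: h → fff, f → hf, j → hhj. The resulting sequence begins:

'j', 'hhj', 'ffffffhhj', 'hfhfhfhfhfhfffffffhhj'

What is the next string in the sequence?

Replace each of the 21 characters of hfhfhfhfhfhfffffffhhj in place — fff hf fff hf fff hf fff hf fff hf fff hf hf hf hf hf hf hf fff fff hhj — and concatenate.

fffhffffhffffhffffhffffhffffhfhfhfhfhfhfhfffffffhhj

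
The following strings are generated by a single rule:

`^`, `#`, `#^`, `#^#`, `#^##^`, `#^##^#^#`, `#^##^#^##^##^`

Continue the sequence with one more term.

Each term (from the third on) is the previous term followed by the one before it: term 3 = #·^ = #^.
The next term joins #^##^#^##^##^ and #^##^#^#.

#^##^#^##^##^#^##^#^#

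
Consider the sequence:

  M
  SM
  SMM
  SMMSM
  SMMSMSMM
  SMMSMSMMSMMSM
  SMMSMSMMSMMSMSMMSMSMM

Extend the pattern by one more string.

From term 3 onward, concatenate the last term with the second-to-last: SM·M = SMM, SMM·SM = SMMSM, …
So term 8 is SMMSMSMMSMMSMSMMSMSMM·SMMSMSMMSMMSM.

SMMSMSMMSMMSMSMMSMSMMSMMSMSMMSMMSM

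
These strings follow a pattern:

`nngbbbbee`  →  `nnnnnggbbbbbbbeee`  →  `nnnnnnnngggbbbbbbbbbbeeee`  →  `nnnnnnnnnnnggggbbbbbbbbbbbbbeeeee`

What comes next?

Each string has the form n^{3n-1} g^{n} b^{3n+1} e^{n+1} (n = 1, 2, …).
At n = 5 the blocks have lengths 14, 5, 16, 6.

nnnnnnnnnnnnnngggggbbbbbbbbbbbbbbbbeeeeee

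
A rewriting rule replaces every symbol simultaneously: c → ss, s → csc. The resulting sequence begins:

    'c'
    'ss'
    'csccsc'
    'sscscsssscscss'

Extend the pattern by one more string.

csccscsscscsscsccsccsccscsscscsscsccsc

Replace each of the 14 characters of sscscsssscscss in place — csc csc ss csc ss csc csc csc csc ss csc ss csc csc — and concatenate.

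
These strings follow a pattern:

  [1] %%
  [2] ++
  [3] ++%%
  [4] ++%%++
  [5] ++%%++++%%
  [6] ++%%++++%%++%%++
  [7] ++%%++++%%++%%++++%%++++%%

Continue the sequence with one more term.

From term 3 onward, concatenate the last term with the second-to-last: ++·%% = ++%%, ++%%·++ = ++%%++, …
The next term joins ++%%++++%%++%%++++%%++++%% and ++%%++++%%++%%++.

++%%++++%%++%%++++%%++++%%++%%++++%%++%%++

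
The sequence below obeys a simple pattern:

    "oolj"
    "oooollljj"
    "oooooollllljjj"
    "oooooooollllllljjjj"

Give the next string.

Each string has the form o^{2n} l^{2n-1} j^{n} (n = 1, 2, …).
At n = 5 the blocks have lengths 10, 9, 5.

oooooooooollllllllljjjjj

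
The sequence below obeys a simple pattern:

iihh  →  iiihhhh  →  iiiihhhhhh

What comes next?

Term n consists of n+1 i's, followed by 2n h's (n = 1, 2, …).
At n = 4 the blocks have lengths 5, 8.

iiiiihhhhhhhh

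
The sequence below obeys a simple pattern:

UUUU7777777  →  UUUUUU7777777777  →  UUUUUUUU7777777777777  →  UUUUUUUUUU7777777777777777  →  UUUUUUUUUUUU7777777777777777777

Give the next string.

UUUUUUUUUUUUUU7777777777777777777777

Each string has the form U^{2n} 7^{3n+1}, where the shown terms are n = 2, 3, 4, 5, 6.
For the next term, n = 7, so the run lengths are 14, 22.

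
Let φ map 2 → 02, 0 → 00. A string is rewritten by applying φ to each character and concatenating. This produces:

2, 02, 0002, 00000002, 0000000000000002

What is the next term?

00000000000000000000000000000002

Applying the rule to each of the 16 symbols of 0000000000000002 gives the pieces 00 00 00 00 00 00 00 00 00 00 00 00 00 00 00 02, which concatenate to the answer.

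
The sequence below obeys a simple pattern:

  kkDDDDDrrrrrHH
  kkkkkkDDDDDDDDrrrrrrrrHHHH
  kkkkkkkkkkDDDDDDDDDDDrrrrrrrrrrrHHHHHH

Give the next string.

Each string has the form k^{4n-2} D^{3n+2} r^{3n+2} H^{2n} (n = 1, 2, …).
At n = 4 the blocks have lengths 14, 14, 14, 8.

kkkkkkkkkkkkkkDDDDDDDDDDDDDDrrrrrrrrrrrrrrHHHHHHHH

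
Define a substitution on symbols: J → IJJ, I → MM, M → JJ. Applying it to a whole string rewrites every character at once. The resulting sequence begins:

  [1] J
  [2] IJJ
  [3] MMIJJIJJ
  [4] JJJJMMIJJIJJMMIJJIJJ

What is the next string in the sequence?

Applying the rule to each of the 20 symbols of JJJJMMIJJIJJMMIJJIJJ gives the pieces IJJ IJJ IJJ IJJ JJ JJ MM IJJ IJJ MM IJJ IJJ JJ JJ MM IJJ IJJ MM IJJ IJJ, which concatenate to the answer.

IJJIJJIJJIJJJJJJMMIJJIJJMMIJJIJJJJJJMMIJJIJJMMIJJIJJ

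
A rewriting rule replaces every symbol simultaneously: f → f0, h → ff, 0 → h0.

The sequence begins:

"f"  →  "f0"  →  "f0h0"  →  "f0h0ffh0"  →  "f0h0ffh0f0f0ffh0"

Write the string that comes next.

f0h0ffh0f0f0ffh0f0h0f0h0f0f0ffh0

Replace each of the 16 characters of f0h0ffh0f0f0ffh0 in place — f0 h0 ff h0 f0 f0 ff h0 f0 h0 f0 h0 f0 f0 ff h0 — and concatenate.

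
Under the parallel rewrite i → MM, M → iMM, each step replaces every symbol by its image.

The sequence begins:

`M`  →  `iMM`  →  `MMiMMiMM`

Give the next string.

Apply φ to MMiMMiMM symbol by symbol: M→iMM, M→iMM, i→MM, M→iMM, M→iMM, i→MM, M→iMM, M→iMM; joined: iMM iMM MM iMM iMM MM iMM iMM.

iMMiMMMMiMMiMMMMiMMiMM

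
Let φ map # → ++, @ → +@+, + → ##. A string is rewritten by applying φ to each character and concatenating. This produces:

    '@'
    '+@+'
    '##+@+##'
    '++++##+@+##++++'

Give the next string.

########++++##+@+##++++########

Applying the rule to each of the 15 symbols of ++++##+@+##++++ gives the pieces ## ## ## ## ++ ++ ## +@+ ## ++ ++ ## ## ## ##, which concatenate to the answer.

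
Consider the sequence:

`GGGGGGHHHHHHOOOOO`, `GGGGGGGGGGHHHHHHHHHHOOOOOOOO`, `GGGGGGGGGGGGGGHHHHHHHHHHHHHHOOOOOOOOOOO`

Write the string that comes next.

Term n consists of 4n+2 G's, followed by 4n+2 H's, followed by 3n+2 O's (n = 1, 2, …).
At n = 4 the blocks have lengths 18, 18, 14.

GGGGGGGGGGGGGGGGGGHHHHHHHHHHHHHHHHHHOOOOOOOOOOOOOO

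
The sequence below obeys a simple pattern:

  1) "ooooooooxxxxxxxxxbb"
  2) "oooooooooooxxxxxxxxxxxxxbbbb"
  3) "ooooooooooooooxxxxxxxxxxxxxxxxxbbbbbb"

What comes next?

Each string has the form o^{3n+2} x^{4n+1} b^{2n-2}, where the shown terms are n = 2, 3, 4.
For the next term, n = 5, so the run lengths are 17, 21, 8.

oooooooooooooooooxxxxxxxxxxxxxxxxxxxxxbbbbbbbb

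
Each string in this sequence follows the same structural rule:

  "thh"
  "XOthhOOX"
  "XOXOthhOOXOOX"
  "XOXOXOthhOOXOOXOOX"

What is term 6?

XOXOXOXOXOthhOOXOOXOOXOOXOOX

Each term wraps the previous one in XO on the left and OOX on the right.
From XOXOXOthhOOXOOXOOX, 2 further steps: XOXOXOthhOOXOOXOOX → XOXOXOXOthhOOXOOXOOXOOX → (answer).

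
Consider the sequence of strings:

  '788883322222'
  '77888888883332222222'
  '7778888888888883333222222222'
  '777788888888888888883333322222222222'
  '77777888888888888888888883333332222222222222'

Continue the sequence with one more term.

Term n consists of n 7's, followed by 4n 8's, followed by n+1 3's, followed by 2n+3 2's (n = 1, 2, …).
At n = 6 the blocks have lengths 6, 24, 7, 15.

7777778888888888888888888888883333333222222222222222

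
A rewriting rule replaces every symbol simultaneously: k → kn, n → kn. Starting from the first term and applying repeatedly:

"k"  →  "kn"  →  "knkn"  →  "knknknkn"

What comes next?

Rewriting each symbol of knknknkn: k→kn, n→kn, k→kn, n→kn, k→kn, n→kn, k→kn, n→kn, which concatenates to kn kn kn kn kn kn kn kn.

knknknknknknknkn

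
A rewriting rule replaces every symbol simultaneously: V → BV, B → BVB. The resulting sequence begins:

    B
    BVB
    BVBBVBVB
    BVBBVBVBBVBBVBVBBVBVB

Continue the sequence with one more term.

Rewriting the 21 symbols of BVBBVBVBBVBBVBVBBVBVB one by one yields BVB BV BVB BVB BV BVB BV BVB BVB BV BVB BVB BV BVB BV BVB BVB BV BVB BV BVB; concatenated:

BVBBVBVBBVBBVBVBBVBVBBVBBVBVBBVBBVBVBBVBVBBVBBVBVBBVBVB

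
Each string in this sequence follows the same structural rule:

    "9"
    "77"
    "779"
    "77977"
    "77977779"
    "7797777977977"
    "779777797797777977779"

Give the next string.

Each term (from the third on) is the previous term followed by the one before it: term 3 = 77·9 = 779.
So term 8 is 779777797797777977779·7797777977977.

7797777977977779777797797777977977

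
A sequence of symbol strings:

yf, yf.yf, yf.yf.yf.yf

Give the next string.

yf.yf.yf.yf.yf.yf.yf.yf

s(k+1) = s(k)·.·s(k) — each term doubles the last with '.' between the halves.
So the next term is two copies of yf.yf.yf.yf with '.' between the halves.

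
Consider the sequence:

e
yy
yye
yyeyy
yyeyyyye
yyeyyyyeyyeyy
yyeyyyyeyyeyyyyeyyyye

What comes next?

yyeyyyyeyyeyyyyeyyyyeyyeyyyyeyyeyy

This is a Fibonacci-style word recurrence s(k) = s(k−1)·s(k−2): e.g. yy·e = yye.
Continuing: yyeyyyyeyyeyyyyeyyyye · yyeyyyyeyyeyy gives term 8.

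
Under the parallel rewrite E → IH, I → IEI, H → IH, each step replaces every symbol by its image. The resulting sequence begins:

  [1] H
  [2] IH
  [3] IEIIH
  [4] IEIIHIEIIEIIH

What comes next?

IEIIHIEIIEIIHIEIIHIEIIEIIHIEIIEIIH

Applying the rule to each of the 13 symbols of IEIIHIEIIEIIH gives the pieces IEI IH IEI IEI IH IEI IH IEI IEI IH IEI IEI IH, which concatenate to the answer.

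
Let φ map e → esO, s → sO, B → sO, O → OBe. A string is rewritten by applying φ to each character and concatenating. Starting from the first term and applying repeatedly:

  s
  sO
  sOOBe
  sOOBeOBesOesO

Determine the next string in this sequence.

Rewriting the 13 symbols of sOOBeOBesOesO one by one yields sO OBe OBe sO esO OBe sO esO sO OBe esO sO OBe; concatenated:

sOOBeOBesOesOOBesOesOsOOBeesOsOOBe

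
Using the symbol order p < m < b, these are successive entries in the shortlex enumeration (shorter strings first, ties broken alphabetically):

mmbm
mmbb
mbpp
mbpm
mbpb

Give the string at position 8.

mbmb

Advancing 3 positions from mbpb through mbpb → mbmp → mbmm reaches term 8.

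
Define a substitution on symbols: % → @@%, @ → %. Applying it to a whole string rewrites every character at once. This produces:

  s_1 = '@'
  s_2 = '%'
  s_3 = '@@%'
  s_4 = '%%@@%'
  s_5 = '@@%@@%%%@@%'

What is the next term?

%%@@%%%@@%@@%@@%%%@@%

Apply φ to @@%@@%%%@@% symbol by symbol: @→%, @→%, %→@@%, @→%, @→%, %→@@%, %→@@%, %→@@%, @→%, @→%, %→@@%; joined: % % @@% % % @@% @@% @@% % % @@%.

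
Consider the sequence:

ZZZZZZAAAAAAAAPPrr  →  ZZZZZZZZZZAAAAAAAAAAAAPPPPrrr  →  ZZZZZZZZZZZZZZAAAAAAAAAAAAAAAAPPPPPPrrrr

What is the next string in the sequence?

ZZZZZZZZZZZZZZZZZZAAAAAAAAAAAAAAAAAAAAPPPPPPPPrrrrr

Term n consists of 4n-2 Z's, followed by 4n A's, followed by 2n-2 P's, followed by n r's, where the shown terms are n = 2, 3, 4.
At n = 5 the blocks have lengths 18, 20, 8, 5.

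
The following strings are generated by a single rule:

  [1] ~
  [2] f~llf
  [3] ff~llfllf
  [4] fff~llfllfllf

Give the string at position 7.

ffffff~llfllfllfllfllfllf

Every step adds f to the front and llf to the end of the previous string.
From fff~llfllfllf, 3 further steps: fff~llfllfllf → ffff~llfllfllfllf → fffff~llfllfllfllfllf → (answer).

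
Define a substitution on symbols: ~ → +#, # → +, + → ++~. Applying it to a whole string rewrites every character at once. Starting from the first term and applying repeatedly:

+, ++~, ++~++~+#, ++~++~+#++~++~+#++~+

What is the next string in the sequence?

φ(++~++~+#++~++~+#++~+) expands symbol-by-symbol to ++~ ++~ +# ++~ ++~ +# ++~ + ++~ ++~ +# ++~ ++~ +# ++~ + ++~ ++~ +# ++~; joining the 20 pieces gives the next term.

++~++~+#++~++~+#++~+++~++~+#++~++~+#++~+++~++~+#++~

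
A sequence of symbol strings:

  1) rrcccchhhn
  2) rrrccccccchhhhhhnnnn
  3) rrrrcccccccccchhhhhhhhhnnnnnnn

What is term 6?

rrrrrrrccccccccccccccccccchhhhhhhhhhhhhhhhhhnnnnnnnnnnnnnnnn

Reading off run lengths: r runs 2, 3, 4; c runs 4, 7, 10; h runs 3, 6, 9; n runs 1, 4, 7 — each is linear in n (n = 1, 2, …).
At n = 6 the blocks have lengths 7, 19, 18, 16.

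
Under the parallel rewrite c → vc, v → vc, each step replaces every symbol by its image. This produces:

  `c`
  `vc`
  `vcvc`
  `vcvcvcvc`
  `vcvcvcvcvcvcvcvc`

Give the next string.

φ(vcvcvcvcvcvcvcvc) expands symbol-by-symbol to vc vc vc vc vc vc vc vc vc vc vc vc vc vc vc vc; joining the 16 pieces gives the next term.

vcvcvcvcvcvcvcvcvcvcvcvcvcvcvcvc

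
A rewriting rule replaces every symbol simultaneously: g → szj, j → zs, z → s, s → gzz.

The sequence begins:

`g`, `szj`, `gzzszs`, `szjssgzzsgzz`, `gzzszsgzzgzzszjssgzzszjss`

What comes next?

szjssgzzsgzzszjssszjssgzzszsgzzgzzszjssgzzszsgzzgzz

φ(gzzszsgzzgzzszjssgzzszjss) expands symbol-by-symbol to szj s s gzz s gzz szj s s szj s s gzz s zs gzz gzz szj s s gzz s zs gzz gzz; joining the 25 pieces gives the next term.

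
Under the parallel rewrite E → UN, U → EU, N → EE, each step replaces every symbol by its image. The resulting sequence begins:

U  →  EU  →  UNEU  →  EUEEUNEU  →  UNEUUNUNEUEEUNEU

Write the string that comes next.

Rewriting the 16 symbols of UNEUUNUNEUEEUNEU one by one yields EU EE UN EU EU EE EU EE UN EU UN UN EU EE UN EU; concatenated:

EUEEUNEUEUEEEUEEUNEUUNUNEUEEUNEU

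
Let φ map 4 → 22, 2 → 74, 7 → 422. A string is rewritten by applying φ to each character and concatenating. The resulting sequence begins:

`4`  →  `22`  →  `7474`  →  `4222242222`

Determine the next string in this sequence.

Expanding 4222242222: 4→22, 2→74, 2→74, 2→74, 2→74, 4→22, 2→74, 2→74, 2→74, 2→74. Concatenated: 22 74 74 74 74 22 74 74 74 74.

22747474742274747474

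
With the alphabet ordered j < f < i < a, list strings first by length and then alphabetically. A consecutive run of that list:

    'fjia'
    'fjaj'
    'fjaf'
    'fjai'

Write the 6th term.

ffjj

Continuing the enumeration 2 steps past fjai: fjai → fjaa → (answer).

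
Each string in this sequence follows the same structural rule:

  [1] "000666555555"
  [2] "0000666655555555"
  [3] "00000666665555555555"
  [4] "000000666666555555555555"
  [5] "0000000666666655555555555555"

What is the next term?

Each string has the form 0^{n} 6^{n} 5^{2n}, where the shown terms are n = 3, 4, 5, 6, 7.
Setting n = 8 gives 8, 8, 16 characters in each block.

00000000666666665555555555555555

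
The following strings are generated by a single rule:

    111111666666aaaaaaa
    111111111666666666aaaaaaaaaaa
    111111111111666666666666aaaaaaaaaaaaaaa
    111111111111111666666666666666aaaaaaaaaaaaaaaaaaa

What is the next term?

111111111111111111666666666666666666aaaaaaaaaaaaaaaaaaaaaaa

Term n consists of 3n 1's, followed by 3n 6's, followed by 4n-1 a's, where the shown terms are n = 2, 3, 4, 5.
For the next term, n = 6, so the run lengths are 18, 18, 23.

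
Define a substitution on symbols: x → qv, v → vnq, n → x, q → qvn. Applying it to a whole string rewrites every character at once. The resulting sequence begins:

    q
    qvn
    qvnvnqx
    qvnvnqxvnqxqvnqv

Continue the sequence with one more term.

qvnvnqxvnqxqvnqvvnqxqvnqvqvnvnqxqvnvnq

φ(qvnvnqxvnqxqvnqv) expands symbol-by-symbol to qvn vnq x vnq x qvn qv vnq x qvn qv qvn vnq x qvn vnq; joining the 16 pieces gives the next term.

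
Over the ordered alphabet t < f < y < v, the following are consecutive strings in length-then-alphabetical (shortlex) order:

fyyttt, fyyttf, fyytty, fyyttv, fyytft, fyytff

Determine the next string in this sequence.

Find the rightmost character of fyytff below v, bump it to the next letter, and reset everything to its right to t.

fyytfy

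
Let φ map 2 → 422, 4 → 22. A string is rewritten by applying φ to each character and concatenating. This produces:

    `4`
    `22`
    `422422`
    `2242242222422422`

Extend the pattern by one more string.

φ(2242242222422422) expands symbol-by-symbol to 422 422 22 422 422 22 422 422 422 422 22 422 422 22 422 422; joining the 16 pieces gives the next term.

42242222422422224224224224222242242222422422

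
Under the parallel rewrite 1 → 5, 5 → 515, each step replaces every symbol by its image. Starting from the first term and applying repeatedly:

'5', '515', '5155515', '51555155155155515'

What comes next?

Replace each of the 17 characters of 51555155155155515 in place — 515 5 515 515 515 5 515 515 5 515 515 5 515 515 515 5 515 — and concatenate.

51555155155155515515551551555155155155515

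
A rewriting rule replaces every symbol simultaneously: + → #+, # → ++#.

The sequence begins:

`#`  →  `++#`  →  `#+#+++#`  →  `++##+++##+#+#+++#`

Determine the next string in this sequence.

φ(++##+++##+#+#+++#) expands symbol-by-symbol to #+ #+ ++# ++# #+ #+ #+ ++# ++# #+ ++# #+ ++# #+ #+ #+ ++#; joining the 17 pieces gives the next term.

#+#+++#++##+#+#+++#++##+++##+++##+#+#+++#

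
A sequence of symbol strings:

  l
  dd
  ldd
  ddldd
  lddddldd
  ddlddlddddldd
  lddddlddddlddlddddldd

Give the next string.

This is a Fibonacci-style word recurrence s(k) = s(k−2)·s(k−1): e.g. l·dd = ldd.
So term 8 is ddlddlddddldd·lddddlddddlddlddddldd.

ddlddlddddlddlddddlddddlddlddddldd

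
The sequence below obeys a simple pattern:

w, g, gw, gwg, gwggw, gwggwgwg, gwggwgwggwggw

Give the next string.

This is a Fibonacci-style word recurrence s(k) = s(k−1)·s(k−2): e.g. g·w = gw.
The next term joins gwggwgwggwggw and gwggwgwg.

gwggwgwggwggwgwggwgwg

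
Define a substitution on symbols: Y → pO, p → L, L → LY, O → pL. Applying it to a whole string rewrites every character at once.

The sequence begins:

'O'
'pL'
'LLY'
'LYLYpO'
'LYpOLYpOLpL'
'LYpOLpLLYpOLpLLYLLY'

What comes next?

LYpOLpLLYLLYLYpOLpLLYLLYLYpOLYLYpO

Replace each of the 19 characters of LYpOLpLLYpOLpLLYLLY in place — LY pO L pL LY L LY LY pO L pL LY L LY LY pO LY LY pO — and concatenate.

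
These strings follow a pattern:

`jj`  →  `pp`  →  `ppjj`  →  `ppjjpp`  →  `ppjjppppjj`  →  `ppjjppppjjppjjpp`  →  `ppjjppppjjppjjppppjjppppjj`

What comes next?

ppjjppppjjppjjppppjjppppjjppjjppppjjppjjpp

Each term (from the third on) is the previous term followed by the one before it: term 3 = pp·jj = ppjj.
So term 8 is ppjjppppjjppjjppppjjppppjj·ppjjppppjjppjjpp.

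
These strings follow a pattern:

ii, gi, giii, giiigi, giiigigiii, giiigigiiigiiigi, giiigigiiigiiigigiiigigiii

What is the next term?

From term 3 onward, concatenate the last term with the second-to-last: gi·ii = giii, giii·gi = giiigi, …
So term 8 is giiigigiiigiiigigiiigigiii·giiigigiiigiiigi.

giiigigiiigiiigigiiigigiiigiiigigiiigiiigi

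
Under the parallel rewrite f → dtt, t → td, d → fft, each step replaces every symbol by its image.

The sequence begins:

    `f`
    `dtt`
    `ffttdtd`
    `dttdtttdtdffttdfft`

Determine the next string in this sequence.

Applying the rule to each of the 18 symbols of dttdtttdtdffttdfft gives the pieces fft td td fft td td td fft td fft dtt dtt td td fft dtt dtt td, which concatenate to the answer.

ffttdtdffttdtdtdffttdfftdttdtttdtdfftdttdtttd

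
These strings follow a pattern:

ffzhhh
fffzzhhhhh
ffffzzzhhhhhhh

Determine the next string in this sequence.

fffffzzzzhhhhhhhhh

Term n consists of n+1 f's, followed by n z's, followed by 2n+1 h's (n = 1, 2, …).
For the next term, n = 4, so the run lengths are 5, 4, 9.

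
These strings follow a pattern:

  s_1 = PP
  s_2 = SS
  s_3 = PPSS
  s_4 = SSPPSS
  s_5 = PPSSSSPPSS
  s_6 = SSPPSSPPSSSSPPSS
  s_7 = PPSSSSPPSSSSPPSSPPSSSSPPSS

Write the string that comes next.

SSPPSSPPSSSSPPSSPPSSSSPPSSSSPPSSPPSSSSPPSS

This is a Fibonacci-style word recurrence s(k) = s(k−2)·s(k−1): e.g. PP·SS = PPSS.
The next term joins SSPPSSPPSSSSPPSS and PPSSSSPPSSSSPPSSPPSSSSPPSS.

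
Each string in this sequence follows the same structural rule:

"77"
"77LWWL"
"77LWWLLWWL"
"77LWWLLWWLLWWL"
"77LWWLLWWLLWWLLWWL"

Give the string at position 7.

77LWWLLWWLLWWLLWWLLWWLLWWL

Each term is the previous one with LWWL appended.
From 77LWWLLWWLLWWLLWWL, 2 further steps: 77LWWLLWWLLWWLLWWL → 77LWWLLWWLLWWLLWWLLWWL → (answer).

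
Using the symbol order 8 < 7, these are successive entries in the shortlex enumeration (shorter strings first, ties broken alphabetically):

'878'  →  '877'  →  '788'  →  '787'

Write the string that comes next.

778

Find the rightmost character of 787 below 7, bump it to the next letter, and reset everything to its right to 8.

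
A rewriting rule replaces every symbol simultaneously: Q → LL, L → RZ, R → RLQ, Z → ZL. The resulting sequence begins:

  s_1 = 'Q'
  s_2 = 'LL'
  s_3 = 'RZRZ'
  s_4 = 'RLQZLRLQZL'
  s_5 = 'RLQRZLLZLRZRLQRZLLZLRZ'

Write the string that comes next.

Applying the rule to each of the 22 symbols of RLQRZLLZLRZRLQRZLLZLRZ gives the pieces RLQ RZ LL RLQ ZL RZ RZ ZL RZ RLQ ZL RLQ RZ LL RLQ ZL RZ RZ ZL RZ RLQ ZL, which concatenate to the answer.

RLQRZLLRLQZLRZRZZLRZRLQZLRLQRZLLRLQZLRZRZZLRZRLQZL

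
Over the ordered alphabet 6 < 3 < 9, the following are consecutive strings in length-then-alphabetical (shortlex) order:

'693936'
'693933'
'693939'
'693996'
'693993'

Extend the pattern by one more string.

693999

Find the rightmost character of 693993 below 9, bump it to the next letter, and reset everything to its right to 6.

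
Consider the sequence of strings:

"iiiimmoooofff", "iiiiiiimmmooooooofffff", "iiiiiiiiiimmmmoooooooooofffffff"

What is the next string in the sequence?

Each string has the form i^{3n-2} m^{n} o^{3n-2} f^{2n-1}, where the shown terms are n = 2, 3, 4.
For the next term, n = 5, so the run lengths are 13, 5, 13, 9.

iiiiiiiiiiiiimmmmmooooooooooooofffffffff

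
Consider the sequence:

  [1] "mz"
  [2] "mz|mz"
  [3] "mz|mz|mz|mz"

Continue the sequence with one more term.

Each string is two copies of the previous one joined by '|'.
One more doubling of mz|mz|mz|mz gives the answer.

mz|mz|mz|mz|mz|mz|mz|mz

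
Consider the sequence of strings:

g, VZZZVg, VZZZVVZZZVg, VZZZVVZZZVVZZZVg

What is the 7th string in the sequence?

Every step adds VZZZV at the front: s(k+1) = VZZZV·s(k).
From VZZZVVZZZVVZZZVg, 3 further steps: VZZZVVZZZVVZZZVg → VZZZVVZZZVVZZZVVZZZVg → VZZZVVZZZVVZZZVVZZZVVZZZVg → (answer).

VZZZVVZZZVVZZZVVZZZVVZZZVVZZZVg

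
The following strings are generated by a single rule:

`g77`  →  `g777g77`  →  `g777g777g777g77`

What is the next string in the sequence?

Every step duplicates the string with '7' between the halves.
Doubling g777g777g777g77 with '7' between the halves:

g777g777g777g777g777g777g777g77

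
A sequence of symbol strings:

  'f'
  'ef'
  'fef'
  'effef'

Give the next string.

fefeffef

Each term (from the third on) is the two preceding terms concatenated in order: term 3 = f·ef = fef.
Continuing: fef · effef gives term 5.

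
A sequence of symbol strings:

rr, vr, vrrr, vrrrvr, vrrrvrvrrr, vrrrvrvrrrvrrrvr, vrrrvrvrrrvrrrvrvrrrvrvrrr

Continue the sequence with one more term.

This is a Fibonacci-style word recurrence s(k) = s(k−1)·s(k−2): e.g. vr·rr = vrrr.
Continuing: vrrrvrvrrrvrrrvrvrrrvrvrrr · vrrrvrvrrrvrrrvr gives term 8.

vrrrvrvrrrvrrrvrvrrrvrvrrrvrrrvrvrrrvrrrvr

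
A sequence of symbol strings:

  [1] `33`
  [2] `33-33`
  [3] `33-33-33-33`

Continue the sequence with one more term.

33-33-33-33-33-33-33-33

s(k+1) = s(k)·-·s(k) — each term doubles the last with '-' between the halves.
So the next term is two copies of 33-33-33-33 with '-' between the halves.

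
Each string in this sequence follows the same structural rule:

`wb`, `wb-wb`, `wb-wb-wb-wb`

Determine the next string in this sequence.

s(k+1) = s(k)·-·s(k) — each term doubles the last with '-' between the halves.
So the next term is two copies of wb-wb-wb-wb with '-' between the halves.

wb-wb-wb-wb-wb-wb-wb-wb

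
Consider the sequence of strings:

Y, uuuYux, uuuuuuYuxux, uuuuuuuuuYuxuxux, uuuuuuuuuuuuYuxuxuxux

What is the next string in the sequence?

Each term wraps the previous one in uuu on the left and ux on the right.
So the next term is uuu·uuuuuuuuuuuuYuxuxuxux·ux.

uuuuuuuuuuuuuuuYuxuxuxuxux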